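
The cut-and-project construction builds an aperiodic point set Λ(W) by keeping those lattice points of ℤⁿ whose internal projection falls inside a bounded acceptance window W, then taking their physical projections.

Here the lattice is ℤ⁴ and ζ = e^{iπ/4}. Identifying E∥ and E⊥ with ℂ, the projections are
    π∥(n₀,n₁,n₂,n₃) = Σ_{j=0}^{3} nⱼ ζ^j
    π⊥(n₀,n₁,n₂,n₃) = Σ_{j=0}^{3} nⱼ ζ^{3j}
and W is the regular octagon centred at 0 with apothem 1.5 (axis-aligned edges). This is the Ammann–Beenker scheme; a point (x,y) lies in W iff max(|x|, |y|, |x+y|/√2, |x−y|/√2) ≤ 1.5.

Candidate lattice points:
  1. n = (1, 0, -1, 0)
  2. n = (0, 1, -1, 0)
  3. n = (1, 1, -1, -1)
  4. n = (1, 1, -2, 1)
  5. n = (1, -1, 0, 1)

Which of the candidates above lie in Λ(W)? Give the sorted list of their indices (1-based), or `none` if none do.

1, 3

Internal map: ζ^{3j} for j=0..3 gives (1,0), (−√2/2,√2/2), (0,−1), (√2/2,√2/2).
#1 (1, 0, -1, 0): internal (1.00000, 1.00000); octagon support 1.41421 vs apothem 1.5 → ∈ W
#2 (0, 1, -1, 0): internal (-0.70711, 1.70711); octagon support 1.70711 vs apothem 1.5 → ∉ W
#3 (1, 1, -1, -1): internal (-0.41421, 1.00000); octagon support 1.00000 vs apothem 1.5 → ∈ W
#4 (1, 1, -2, 1): internal (1.00000, 3.41421); octagon support 3.41421 vs apothem 1.5 → ∉ W
#5 (1, -1, 0, 1): internal (2.41421, 0.00000); octagon support 2.41421 vs apothem 1.5 → ∉ W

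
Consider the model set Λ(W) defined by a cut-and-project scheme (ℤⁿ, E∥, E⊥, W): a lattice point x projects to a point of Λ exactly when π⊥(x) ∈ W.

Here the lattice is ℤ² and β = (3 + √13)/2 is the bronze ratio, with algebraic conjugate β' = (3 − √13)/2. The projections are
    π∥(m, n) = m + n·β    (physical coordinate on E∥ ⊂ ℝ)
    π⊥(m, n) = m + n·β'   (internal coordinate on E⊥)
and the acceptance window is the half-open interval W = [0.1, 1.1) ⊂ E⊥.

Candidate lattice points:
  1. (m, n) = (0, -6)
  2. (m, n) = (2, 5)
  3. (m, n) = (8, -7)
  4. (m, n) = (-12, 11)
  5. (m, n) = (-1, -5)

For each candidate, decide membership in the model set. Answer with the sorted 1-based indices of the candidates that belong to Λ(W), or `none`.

2, 5

Numerically β ≈ 3.302776 and β' = −1/β ≈ -0.302776.
#1 (0,-6): internal coord 0 + (-6)·β' = +1.816654; +1.816654 ∉ [0.1, 1.1) → out
#2 (2,5): internal coord 2 + (5)·β' = +0.486122; +0.486122 ∈ [0.1, 1.1) → IN Λ
#3 (8,-7): internal coord 8 + (-7)·β' = +10.119429; +10.119429 ∉ [0.1, 1.1) → out
#4 (-12,11): internal coord -12 + (11)·β' = -15.330532; -15.330532 ∉ [0.1, 1.1) → out
#5 (-1,-5): internal coord -1 + (-5)·β' = +0.513878; +0.513878 ∈ [0.1, 1.1) → IN Λ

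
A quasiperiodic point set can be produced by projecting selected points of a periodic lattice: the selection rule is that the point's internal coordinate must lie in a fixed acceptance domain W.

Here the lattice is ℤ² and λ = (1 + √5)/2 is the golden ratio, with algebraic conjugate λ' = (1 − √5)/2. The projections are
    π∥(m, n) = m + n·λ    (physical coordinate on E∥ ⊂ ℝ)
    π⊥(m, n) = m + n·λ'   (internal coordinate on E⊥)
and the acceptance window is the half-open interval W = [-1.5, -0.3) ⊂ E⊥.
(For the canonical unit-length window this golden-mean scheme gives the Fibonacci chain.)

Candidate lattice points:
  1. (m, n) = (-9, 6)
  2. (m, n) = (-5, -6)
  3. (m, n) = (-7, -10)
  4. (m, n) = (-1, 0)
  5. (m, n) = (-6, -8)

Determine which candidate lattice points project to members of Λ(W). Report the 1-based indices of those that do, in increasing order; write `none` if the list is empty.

2, 3, 4, 5

Numerically λ ≈ 1.6180 and λ' = −1/λ ≈ -0.6180.
[1] lift (-9,6): star map gives -12.7082; window check -1.5 ≤ -12.7082 < -0.3 is false → out
[2] lift (-5,-6): star map gives -1.2918; window check -1.5 ≤ -1.2918 < -0.3 is true → IN Λ
[3] lift (-7,-10): star map gives -0.8197; window check -1.5 ≤ -0.8197 < -0.3 is true → IN Λ
[4] lift (-1,0): star map gives -1.0000; window check -1.5 ≤ -1.0000 < -0.3 is true → IN Λ
[5] lift (-6,-8): star map gives -1.0557; window check -1.5 ≤ -1.0557 < -0.3 is true → IN Λ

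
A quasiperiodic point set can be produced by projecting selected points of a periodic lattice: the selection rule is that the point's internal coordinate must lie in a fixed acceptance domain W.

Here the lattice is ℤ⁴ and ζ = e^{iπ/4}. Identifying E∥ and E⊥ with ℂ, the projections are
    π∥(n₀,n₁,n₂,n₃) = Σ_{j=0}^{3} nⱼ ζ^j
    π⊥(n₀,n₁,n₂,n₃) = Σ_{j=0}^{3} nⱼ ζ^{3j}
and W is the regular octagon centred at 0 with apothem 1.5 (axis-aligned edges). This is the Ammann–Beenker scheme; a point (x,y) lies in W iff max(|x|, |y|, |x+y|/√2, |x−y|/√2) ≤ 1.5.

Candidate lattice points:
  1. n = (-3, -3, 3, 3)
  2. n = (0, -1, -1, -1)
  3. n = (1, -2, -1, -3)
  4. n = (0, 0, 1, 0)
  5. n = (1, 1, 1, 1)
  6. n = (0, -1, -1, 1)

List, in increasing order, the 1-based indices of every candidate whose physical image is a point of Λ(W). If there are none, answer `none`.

2, 4, 5

With ζ = e^{iπ/4} the internal vectors are ζ^0,ζ^3,ζ^6,ζ^9.
candidate 1: n = (-3, -3, 3, 3) → π⊥ ≈ (+1.2426, -3.0000); max(|x|,|y|,|x±y|/√2) = 3.0000 > 1.5 ⇒ ∉ W
candidate 2: n = (0, -1, -1, -1) → π⊥ ≈ (+0.0000, -0.4142); max(|x|,|y|,|x±y|/√2) = 0.4142 ≤ 1.5 ⇒ ∈ W
candidate 3: n = (1, -2, -1, -3) → π⊥ ≈ (+0.2929, -2.5355); max(|x|,|y|,|x±y|/√2) = 2.5355 > 1.5 ⇒ ∉ W
candidate 4: n = (0, 0, 1, 0) → π⊥ ≈ (+0.0000, -1.0000); max(|x|,|y|,|x±y|/√2) = 1.0000 ≤ 1.5 ⇒ ∈ W
candidate 5: n = (1, 1, 1, 1) → π⊥ ≈ (+1.0000, +0.4142); max(|x|,|y|,|x±y|/√2) = 1.0000 ≤ 1.5 ⇒ ∈ W
candidate 6: n = (0, -1, -1, 1) → π⊥ ≈ (+1.4142, +1.0000); max(|x|,|y|,|x±y|/√2) = 1.7071 > 1.5 ⇒ ∉ W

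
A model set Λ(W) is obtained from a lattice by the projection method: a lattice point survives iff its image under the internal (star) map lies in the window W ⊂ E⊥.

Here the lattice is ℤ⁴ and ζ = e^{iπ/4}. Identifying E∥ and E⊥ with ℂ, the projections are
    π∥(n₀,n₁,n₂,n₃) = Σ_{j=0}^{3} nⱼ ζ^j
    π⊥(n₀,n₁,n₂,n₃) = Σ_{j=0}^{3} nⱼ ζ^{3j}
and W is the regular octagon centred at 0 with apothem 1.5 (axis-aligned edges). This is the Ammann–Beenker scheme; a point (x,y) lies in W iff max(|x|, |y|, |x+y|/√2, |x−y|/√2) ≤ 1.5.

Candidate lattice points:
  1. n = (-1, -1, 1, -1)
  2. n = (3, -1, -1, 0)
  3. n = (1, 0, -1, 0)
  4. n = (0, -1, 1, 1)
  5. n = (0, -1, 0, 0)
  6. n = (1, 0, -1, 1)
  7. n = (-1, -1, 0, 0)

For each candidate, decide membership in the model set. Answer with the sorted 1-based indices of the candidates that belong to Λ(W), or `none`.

3, 5, 7

With ζ = e^{iπ/4} the internal vectors are ζ^0,ζ^3,ζ^6,ζ^9.
#1 (-1, -1, 1, -1): internal (-1.0000, -2.4142); octagon support 2.4142 vs apothem 1.5 → ∉ W
#2 (3, -1, -1, 0): internal (3.7071, 0.2929); octagon support 3.7071 vs apothem 1.5 → ∉ W
#3 (1, 0, -1, 0): internal (1.0000, 1.0000); octagon support 1.4142 vs apothem 1.5 → ∈ W
#4 (0, -1, 1, 1): internal (1.4142, -1.0000); octagon support 1.7071 vs apothem 1.5 → ∉ W
#5 (0, -1, 0, 0): internal (0.7071, -0.7071); octagon support 1.0000 vs apothem 1.5 → ∈ W
#6 (1, 0, -1, 1): internal (1.7071, 1.7071); octagon support 2.4142 vs apothem 1.5 → ∉ W
#7 (-1, -1, 0, 0): internal (-0.2929, -0.7071); octagon support 0.7071 vs apothem 1.5 → ∈ W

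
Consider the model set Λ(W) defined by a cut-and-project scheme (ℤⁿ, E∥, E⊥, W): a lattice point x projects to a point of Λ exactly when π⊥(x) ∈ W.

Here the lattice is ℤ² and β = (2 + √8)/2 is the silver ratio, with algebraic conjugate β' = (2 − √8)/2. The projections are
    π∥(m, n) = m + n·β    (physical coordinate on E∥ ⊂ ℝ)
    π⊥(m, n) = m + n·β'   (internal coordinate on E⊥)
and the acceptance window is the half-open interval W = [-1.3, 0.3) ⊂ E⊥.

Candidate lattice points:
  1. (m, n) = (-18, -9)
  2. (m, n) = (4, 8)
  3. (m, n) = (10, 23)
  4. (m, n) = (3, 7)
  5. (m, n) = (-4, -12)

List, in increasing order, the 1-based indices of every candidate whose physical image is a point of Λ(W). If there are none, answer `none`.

β' = (2−√8)/2 ≈ -0.4142.
#1 (-18,-9): internal coord -18 + (-9)·β' = -14.2721; -14.2721 ∉ [-1.3, 0.3) → out
#2 (4,8): internal coord 4 + (8)·β' = +0.6863; +0.6863 ∉ [-1.3, 0.3) → out
#3 (10,23): internal coord 10 + (23)·β' = +0.4731; +0.4731 ∉ [-1.3, 0.3) → out
#4 (3,7): internal coord 3 + (7)·β' = +0.1005; +0.1005 ∈ [-1.3, 0.3) → IN Λ
#5 (-4,-12): internal coord -4 + (-12)·β' = +0.9706; +0.9706 ∉ [-1.3, 0.3) → out

4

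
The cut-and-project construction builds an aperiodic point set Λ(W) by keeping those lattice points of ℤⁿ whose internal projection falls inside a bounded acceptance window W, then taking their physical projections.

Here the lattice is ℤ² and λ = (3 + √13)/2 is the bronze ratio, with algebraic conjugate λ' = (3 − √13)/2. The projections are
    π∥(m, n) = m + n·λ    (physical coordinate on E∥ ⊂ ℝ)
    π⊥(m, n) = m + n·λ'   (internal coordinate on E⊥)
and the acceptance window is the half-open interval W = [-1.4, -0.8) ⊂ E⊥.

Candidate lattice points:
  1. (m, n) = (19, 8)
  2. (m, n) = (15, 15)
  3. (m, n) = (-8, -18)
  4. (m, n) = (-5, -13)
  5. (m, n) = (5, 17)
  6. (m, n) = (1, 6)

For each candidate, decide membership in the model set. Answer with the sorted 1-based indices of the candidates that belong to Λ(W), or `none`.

Numerically λ ≈ 3.302776 and λ' = −1/λ ≈ -0.302776.
candidate 1: (m,n)=(19,8) → π∥ = 19+8·λ ≈ 45.422205, π⊥ = 19+8·λ' ≈ 16.577795 ∉ [-1.4, -0.8) ⇒ out
candidate 2: (m,n)=(15,15) → π∥ = 15+15·λ ≈ 64.541635, π⊥ = 15+15·λ' ≈ 10.458365 ∉ [-1.4, -0.8) ⇒ out
candidate 3: (m,n)=(-8,-18) → π∥ = -8-18·λ ≈ -67.449961, π⊥ = -8-18·λ' ≈ -2.550039 ∉ [-1.4, -0.8) ⇒ out
candidate 4: (m,n)=(-5,-13) → π∥ = -5-13·λ ≈ -47.936083, π⊥ = -5-13·λ' ≈ -1.063917 ∈ [-1.4, -0.8) ⇒ IN Λ
candidate 5: (m,n)=(5,17) → π∥ = 5+17·λ ≈ 61.147186, π⊥ = 5+17·λ' ≈ -0.147186 ∉ [-1.4, -0.8) ⇒ out
candidate 6: (m,n)=(1,6) → π∥ = 1+6·λ ≈ 20.816654, π⊥ = 1+6·λ' ≈ -0.816654 ∈ [-1.4, -0.8) ⇒ IN Λ

4, 6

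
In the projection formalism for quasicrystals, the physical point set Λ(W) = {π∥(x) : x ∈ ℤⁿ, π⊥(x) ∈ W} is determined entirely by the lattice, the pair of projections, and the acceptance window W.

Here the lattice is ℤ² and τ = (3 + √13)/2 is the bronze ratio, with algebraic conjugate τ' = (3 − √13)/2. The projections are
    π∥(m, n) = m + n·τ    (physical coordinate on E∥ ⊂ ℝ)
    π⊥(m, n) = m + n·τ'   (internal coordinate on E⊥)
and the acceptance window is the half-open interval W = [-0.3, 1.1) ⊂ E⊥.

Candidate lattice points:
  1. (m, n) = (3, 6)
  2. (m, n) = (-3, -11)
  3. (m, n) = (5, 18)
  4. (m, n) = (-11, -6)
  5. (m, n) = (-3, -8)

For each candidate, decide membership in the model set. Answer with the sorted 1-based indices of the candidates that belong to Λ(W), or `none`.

τ' = (3−√13)/2 ≈ -0.302776.
candidate 1: (m,n)=(3,6) → π∥ = 3+6·τ ≈ 22.816654, π⊥ = 3+6·τ' ≈ 1.183346 ∉ [-0.3, 1.1) ⇒ out
candidate 2: (m,n)=(-3,-11) → π∥ = -3-11·τ ≈ -39.330532, π⊥ = -3-11·τ' ≈ 0.330532 ∈ [-0.3, 1.1) ⇒ IN Λ
candidate 3: (m,n)=(5,18) → π∥ = 5+18·τ ≈ 64.449961, π⊥ = 5+18·τ' ≈ -0.449961 ∉ [-0.3, 1.1) ⇒ out
candidate 4: (m,n)=(-11,-6) → π∥ = -11-6·τ ≈ -30.816654, π⊥ = -11-6·τ' ≈ -9.183346 ∉ [-0.3, 1.1) ⇒ out
candidate 5: (m,n)=(-3,-8) → π∥ = -3-8·τ ≈ -29.422205, π⊥ = -3-8·τ' ≈ -0.577795 ∉ [-0.3, 1.1) ⇒ out

2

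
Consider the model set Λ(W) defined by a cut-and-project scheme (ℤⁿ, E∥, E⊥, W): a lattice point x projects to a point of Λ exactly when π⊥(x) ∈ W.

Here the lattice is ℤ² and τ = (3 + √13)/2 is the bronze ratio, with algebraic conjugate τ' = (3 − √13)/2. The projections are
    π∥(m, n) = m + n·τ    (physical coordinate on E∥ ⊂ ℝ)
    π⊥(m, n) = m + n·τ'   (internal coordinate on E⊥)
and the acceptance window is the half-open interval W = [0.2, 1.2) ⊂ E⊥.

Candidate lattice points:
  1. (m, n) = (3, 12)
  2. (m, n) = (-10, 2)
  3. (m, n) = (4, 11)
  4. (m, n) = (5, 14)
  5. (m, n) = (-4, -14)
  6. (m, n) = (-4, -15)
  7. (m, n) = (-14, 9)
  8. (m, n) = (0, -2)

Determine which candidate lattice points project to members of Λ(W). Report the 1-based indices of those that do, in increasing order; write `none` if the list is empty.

Numerically τ ≈ 3.30278 and τ' = −1/τ ≈ -0.30278.
[1] lift (3,12): star map gives -0.63331; window check 0.2 ≤ -0.63331 < 1.2 is false → out
[2] lift (-10,2): star map gives -10.60555; window check 0.2 ≤ -10.60555 < 1.2 is false → out
[3] lift (4,11): star map gives 0.66947; window check 0.2 ≤ 0.66947 < 1.2 is true → IN Λ
[4] lift (5,14): star map gives 0.76114; window check 0.2 ≤ 0.76114 < 1.2 is true → IN Λ
[5] lift (-4,-14): star map gives 0.23886; window check 0.2 ≤ 0.23886 < 1.2 is true → IN Λ
[6] lift (-4,-15): star map gives 0.54163; window check 0.2 ≤ 0.54163 < 1.2 is true → IN Λ
[7] lift (-14,9): star map gives -16.72498; window check 0.2 ≤ -16.72498 < 1.2 is false → out
[8] lift (0,-2): star map gives 0.60555; window check 0.2 ≤ 0.60555 < 1.2 is true → IN Λ

3, 4, 5, 6, 8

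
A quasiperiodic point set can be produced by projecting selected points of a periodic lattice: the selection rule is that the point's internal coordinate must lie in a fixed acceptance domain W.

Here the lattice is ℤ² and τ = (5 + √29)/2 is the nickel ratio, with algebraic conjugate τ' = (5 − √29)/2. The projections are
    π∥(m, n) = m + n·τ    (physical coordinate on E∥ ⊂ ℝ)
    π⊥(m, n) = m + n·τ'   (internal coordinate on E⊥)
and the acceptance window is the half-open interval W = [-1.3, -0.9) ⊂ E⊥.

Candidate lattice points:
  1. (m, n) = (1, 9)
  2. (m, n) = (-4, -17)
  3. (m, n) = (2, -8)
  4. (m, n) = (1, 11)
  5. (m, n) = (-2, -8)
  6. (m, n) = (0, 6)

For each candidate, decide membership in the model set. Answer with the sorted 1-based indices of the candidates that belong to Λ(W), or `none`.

4, 6

τ' = (5−√29)/2 ≈ -0.19258.
#1 (1,9): internal coord 1 + (9)·τ' = -0.73324; -0.73324 ∉ [-1.3, -0.9) → out
#2 (-4,-17): internal coord -4 + (-17)·τ' = -0.72610; -0.72610 ∉ [-1.3, -0.9) → out
#3 (2,-8): internal coord 2 + (-8)·τ' = +3.54066; +3.54066 ∉ [-1.3, -0.9) → out
#4 (1,11): internal coord 1 + (11)·τ' = -1.11841; -1.11841 ∈ [-1.3, -0.9) → IN Λ
#5 (-2,-8): internal coord -2 + (-8)·τ' = -0.45934; -0.45934 ∉ [-1.3, -0.9) → out
#6 (0,6): internal coord 0 + (6)·τ' = -1.15549; -1.15549 ∈ [-1.3, -0.9) → IN Λ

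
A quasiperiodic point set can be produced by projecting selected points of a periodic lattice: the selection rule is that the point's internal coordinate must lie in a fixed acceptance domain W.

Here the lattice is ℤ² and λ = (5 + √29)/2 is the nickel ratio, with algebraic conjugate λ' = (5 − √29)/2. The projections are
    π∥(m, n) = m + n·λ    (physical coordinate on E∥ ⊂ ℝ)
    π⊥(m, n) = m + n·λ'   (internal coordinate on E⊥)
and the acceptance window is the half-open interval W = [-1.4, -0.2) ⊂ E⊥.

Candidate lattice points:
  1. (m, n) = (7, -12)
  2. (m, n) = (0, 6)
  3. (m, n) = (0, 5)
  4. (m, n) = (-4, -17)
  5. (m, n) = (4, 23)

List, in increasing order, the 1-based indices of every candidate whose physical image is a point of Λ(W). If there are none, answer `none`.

λ' = (5−√29)/2 ≈ -0.1926.
candidate 1: (m,n)=(7,-12) → π∥ = 7-12·λ ≈ -55.3110, π⊥ = 7-12·λ' ≈ 9.3110 ∉ [-1.4, -0.2) ⇒ out
candidate 2: (m,n)=(0,6) → π∥ = 0+6·λ ≈ 31.1555, π⊥ = 0+6·λ' ≈ -1.1555 ∈ [-1.4, -0.2) ⇒ IN Λ
candidate 3: (m,n)=(0,5) → π∥ = 0+5·λ ≈ 25.9629, π⊥ = 0+5·λ' ≈ -0.9629 ∈ [-1.4, -0.2) ⇒ IN Λ
candidate 4: (m,n)=(-4,-17) → π∥ = -4-17·λ ≈ -92.2739, π⊥ = -4-17·λ' ≈ -0.7261 ∈ [-1.4, -0.2) ⇒ IN Λ
candidate 5: (m,n)=(4,23) → π∥ = 4+23·λ ≈ 123.4294, π⊥ = 4+23·λ' ≈ -0.4294 ∈ [-1.4, -0.2) ⇒ IN Λ

2, 3, 4, 5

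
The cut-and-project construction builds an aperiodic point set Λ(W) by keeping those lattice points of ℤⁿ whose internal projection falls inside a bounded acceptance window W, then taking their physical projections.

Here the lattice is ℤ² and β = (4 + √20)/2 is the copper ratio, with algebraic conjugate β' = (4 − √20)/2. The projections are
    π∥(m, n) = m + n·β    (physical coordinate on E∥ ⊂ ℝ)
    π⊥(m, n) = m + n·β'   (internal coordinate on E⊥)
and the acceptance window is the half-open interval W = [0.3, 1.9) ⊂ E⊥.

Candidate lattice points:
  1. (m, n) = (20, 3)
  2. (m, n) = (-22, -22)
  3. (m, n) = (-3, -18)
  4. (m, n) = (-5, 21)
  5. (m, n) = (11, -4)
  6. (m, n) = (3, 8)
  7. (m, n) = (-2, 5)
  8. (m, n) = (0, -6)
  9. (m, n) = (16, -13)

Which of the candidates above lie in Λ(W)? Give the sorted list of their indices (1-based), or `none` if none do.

Compute β' = (4−√20)/2 = -0.2361, so π⊥(m,n) = m -0.2361·n.
#1 (20,3): internal coord 20 + (3)·β' = +19.2918; +19.2918 ∉ [0.3, 1.9) → out
#2 (-22,-22): internal coord -22 + (-22)·β' = -16.8065; -16.8065 ∉ [0.3, 1.9) → out
#3 (-3,-18): internal coord -3 + (-18)·β' = +1.2492; +1.2492 ∈ [0.3, 1.9) → IN Λ
#4 (-5,21): internal coord -5 + (21)·β' = -9.9574; -9.9574 ∉ [0.3, 1.9) → out
#5 (11,-4): internal coord 11 + (-4)·β' = +11.9443; +11.9443 ∉ [0.3, 1.9) → out
#6 (3,8): internal coord 3 + (8)·β' = +1.1115; +1.1115 ∈ [0.3, 1.9) → IN Λ
#7 (-2,5): internal coord -2 + (5)·β' = -3.1803; -3.1803 ∉ [0.3, 1.9) → out
#8 (0,-6): internal coord 0 + (-6)·β' = +1.4164; +1.4164 ∈ [0.3, 1.9) → IN Λ
#9 (16,-13): internal coord 16 + (-13)·β' = +19.0689; +19.0689 ∉ [0.3, 1.9) → out

3, 6, 8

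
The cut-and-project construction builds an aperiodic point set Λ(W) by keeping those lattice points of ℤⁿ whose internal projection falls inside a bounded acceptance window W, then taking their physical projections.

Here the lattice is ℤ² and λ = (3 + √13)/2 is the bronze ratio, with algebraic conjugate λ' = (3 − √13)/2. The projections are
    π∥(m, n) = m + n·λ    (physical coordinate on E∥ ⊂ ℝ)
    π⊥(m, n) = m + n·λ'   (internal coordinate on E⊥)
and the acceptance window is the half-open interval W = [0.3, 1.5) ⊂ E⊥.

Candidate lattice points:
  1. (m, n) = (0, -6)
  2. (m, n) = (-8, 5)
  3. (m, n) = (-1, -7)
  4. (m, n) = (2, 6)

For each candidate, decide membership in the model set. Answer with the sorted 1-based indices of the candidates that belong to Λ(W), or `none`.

3

Compute λ' = (3−√13)/2 = -0.3028, so π⊥(m,n) = m -0.3028·n.
[1] lift (0,-6): star map gives 1.8167; window check 0.3 ≤ 1.8167 < 1.5 is false → out
[2] lift (-8,5): star map gives -9.5139; window check 0.3 ≤ -9.5139 < 1.5 is false → out
[3] lift (-1,-7): star map gives 1.1194; window check 0.3 ≤ 1.1194 < 1.5 is true → IN Λ
[4] lift (2,6): star map gives 0.1833; window check 0.3 ≤ 0.1833 < 1.5 is false → out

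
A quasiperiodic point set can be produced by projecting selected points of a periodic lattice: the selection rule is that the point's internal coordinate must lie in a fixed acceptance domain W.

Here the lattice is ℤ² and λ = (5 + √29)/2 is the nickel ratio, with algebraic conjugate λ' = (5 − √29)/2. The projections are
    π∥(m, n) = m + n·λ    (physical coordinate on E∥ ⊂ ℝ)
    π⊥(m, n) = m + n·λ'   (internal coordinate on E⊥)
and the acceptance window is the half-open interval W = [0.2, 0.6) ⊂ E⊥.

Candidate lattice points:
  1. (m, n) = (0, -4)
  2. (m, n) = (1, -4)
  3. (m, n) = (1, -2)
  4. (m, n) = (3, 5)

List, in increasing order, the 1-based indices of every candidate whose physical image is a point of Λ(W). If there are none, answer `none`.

λ' = (5−√29)/2 ≈ -0.1926.
#1 (0,-4): internal coord 0 + (-4)·λ' = +0.7703; +0.7703 ∉ [0.2, 0.6) → out
#2 (1,-4): internal coord 1 + (-4)·λ' = +1.7703; +1.7703 ∉ [0.2, 0.6) → out
#3 (1,-2): internal coord 1 + (-2)·λ' = +1.3852; +1.3852 ∉ [0.2, 0.6) → out
#4 (3,5): internal coord 3 + (5)·λ' = +2.0371; +2.0371 ∉ [0.2, 0.6) → out

none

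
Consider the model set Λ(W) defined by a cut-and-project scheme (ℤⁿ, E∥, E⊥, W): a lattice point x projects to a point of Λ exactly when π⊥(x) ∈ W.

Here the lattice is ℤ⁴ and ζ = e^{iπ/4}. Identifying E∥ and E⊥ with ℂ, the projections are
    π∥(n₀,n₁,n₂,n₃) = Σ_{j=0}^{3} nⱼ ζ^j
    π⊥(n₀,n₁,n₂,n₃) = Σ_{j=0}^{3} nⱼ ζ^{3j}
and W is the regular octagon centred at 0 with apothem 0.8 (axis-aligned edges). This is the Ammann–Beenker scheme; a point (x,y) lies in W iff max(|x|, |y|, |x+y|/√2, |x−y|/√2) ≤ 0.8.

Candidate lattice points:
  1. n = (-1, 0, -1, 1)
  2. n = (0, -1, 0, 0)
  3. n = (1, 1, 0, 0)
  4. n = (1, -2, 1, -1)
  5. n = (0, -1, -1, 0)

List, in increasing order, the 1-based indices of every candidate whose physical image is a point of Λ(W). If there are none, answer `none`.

3, 5

Internal map: ζ^{3j} for j=0..3 gives (1,0), (−√2/2,√2/2), (0,−1), (√2/2,√2/2).
candidate 1: n = (-1, 0, -1, 1) → π⊥ ≈ (-0.2929, +1.7071); max(|x|,|y|,|x±y|/√2) = 1.7071 > 0.8 ⇒ ∉ W
candidate 2: n = (0, -1, 0, 0) → π⊥ ≈ (+0.7071, -0.7071); max(|x|,|y|,|x±y|/√2) = 1.0000 > 0.8 ⇒ ∉ W
candidate 3: n = (1, 1, 0, 0) → π⊥ ≈ (+0.2929, +0.7071); max(|x|,|y|,|x±y|/√2) = 0.7071 ≤ 0.8 ⇒ ∈ W
candidate 4: n = (1, -2, 1, -1) → π⊥ ≈ (+1.7071, -3.1213); max(|x|,|y|,|x±y|/√2) = 3.4142 > 0.8 ⇒ ∉ W
candidate 5: n = (0, -1, -1, 0) → π⊥ ≈ (+0.7071, +0.2929); max(|x|,|y|,|x±y|/√2) = 0.7071 ≤ 0.8 ⇒ ∈ W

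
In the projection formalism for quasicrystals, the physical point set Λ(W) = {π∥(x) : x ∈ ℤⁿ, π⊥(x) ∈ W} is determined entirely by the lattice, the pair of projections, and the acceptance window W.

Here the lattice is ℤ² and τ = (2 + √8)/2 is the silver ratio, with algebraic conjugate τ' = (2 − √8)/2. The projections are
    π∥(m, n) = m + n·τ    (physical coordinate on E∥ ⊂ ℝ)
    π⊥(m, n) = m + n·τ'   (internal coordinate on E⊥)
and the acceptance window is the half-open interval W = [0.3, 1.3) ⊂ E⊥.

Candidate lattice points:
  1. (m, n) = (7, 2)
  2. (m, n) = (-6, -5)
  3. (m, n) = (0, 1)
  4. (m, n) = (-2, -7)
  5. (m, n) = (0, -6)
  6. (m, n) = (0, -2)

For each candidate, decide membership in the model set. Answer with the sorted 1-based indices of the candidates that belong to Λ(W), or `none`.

4, 6

τ' = (2−√8)/2 ≈ -0.414214.
candidate 1: (m,n)=(7,2) → π∥ = 7+2·τ ≈ 11.828427, π⊥ = 7+2·τ' ≈ 6.171573 ∉ [0.3, 1.3) ⇒ out
candidate 2: (m,n)=(-6,-5) → π∥ = -6-5·τ ≈ -18.071068, π⊥ = -6-5·τ' ≈ -3.928932 ∉ [0.3, 1.3) ⇒ out
candidate 3: (m,n)=(0,1) → π∥ = 0+1·τ ≈ 2.414214, π⊥ = 0+1·τ' ≈ -0.414214 ∉ [0.3, 1.3) ⇒ out
candidate 4: (m,n)=(-2,-7) → π∥ = -2-7·τ ≈ -18.899495, π⊥ = -2-7·τ' ≈ 0.899495 ∈ [0.3, 1.3) ⇒ IN Λ
candidate 5: (m,n)=(0,-6) → π∥ = 0-6·τ ≈ -14.485281, π⊥ = 0-6·τ' ≈ 2.485281 ∉ [0.3, 1.3) ⇒ out
candidate 6: (m,n)=(0,-2) → π∥ = 0-2·τ ≈ -4.828427, π⊥ = 0-2·τ' ≈ 0.828427 ∈ [0.3, 1.3) ⇒ IN Λ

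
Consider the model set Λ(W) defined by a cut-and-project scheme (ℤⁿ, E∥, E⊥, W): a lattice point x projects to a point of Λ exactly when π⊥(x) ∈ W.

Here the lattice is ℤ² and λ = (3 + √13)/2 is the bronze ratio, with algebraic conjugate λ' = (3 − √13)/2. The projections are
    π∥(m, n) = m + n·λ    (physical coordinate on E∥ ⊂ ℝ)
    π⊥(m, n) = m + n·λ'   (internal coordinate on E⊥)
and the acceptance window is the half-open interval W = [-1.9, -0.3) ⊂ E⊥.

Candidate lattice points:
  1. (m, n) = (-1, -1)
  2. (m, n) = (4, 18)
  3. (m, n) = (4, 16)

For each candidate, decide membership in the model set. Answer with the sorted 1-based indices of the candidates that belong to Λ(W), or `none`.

1, 2, 3

λ' = (3−√13)/2 ≈ -0.30278.
candidate 1: (m,n)=(-1,-1) → π∥ = -1-1·λ ≈ -4.30278, π⊥ = -1-1·λ' ≈ -0.69722 ∈ [-1.9, -0.3) ⇒ IN Λ
candidate 2: (m,n)=(4,18) → π∥ = 4+18·λ ≈ 63.44996, π⊥ = 4+18·λ' ≈ -1.44996 ∈ [-1.9, -0.3) ⇒ IN Λ
candidate 3: (m,n)=(4,16) → π∥ = 4+16·λ ≈ 56.84441, π⊥ = 4+16·λ' ≈ -0.84441 ∈ [-1.9, -0.3) ⇒ IN Λ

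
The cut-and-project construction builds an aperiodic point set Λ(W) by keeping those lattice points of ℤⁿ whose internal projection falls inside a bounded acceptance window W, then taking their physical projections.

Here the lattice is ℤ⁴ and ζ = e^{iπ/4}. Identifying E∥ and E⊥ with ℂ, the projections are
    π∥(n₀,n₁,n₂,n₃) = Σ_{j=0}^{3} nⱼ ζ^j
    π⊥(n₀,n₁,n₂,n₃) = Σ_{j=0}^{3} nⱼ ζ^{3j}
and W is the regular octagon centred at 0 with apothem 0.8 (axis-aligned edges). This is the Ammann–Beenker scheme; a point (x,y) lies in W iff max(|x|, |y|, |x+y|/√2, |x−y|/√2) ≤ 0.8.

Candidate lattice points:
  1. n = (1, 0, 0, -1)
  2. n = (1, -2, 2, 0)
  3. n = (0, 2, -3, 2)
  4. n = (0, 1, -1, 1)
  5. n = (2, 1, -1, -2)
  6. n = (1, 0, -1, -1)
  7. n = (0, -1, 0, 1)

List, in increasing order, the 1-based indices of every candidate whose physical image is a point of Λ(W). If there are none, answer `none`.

Internal map: ζ^{3j} for j=0..3 gives (1,0), (−√2/2,√2/2), (0,−1), (√2/2,√2/2).
candidate 1: n = (1, 0, 0, -1) → π⊥ ≈ (+0.29289, -0.70711); max(|x|,|y|,|x±y|/√2) = 0.70711 ≤ 0.8 ⇒ ∈ W
candidate 2: n = (1, -2, 2, 0) → π⊥ ≈ (+2.41421, -3.41421); max(|x|,|y|,|x±y|/√2) = 4.12132 > 0.8 ⇒ ∉ W
candidate 3: n = (0, 2, -3, 2) → π⊥ ≈ (+0.00000, +5.82843); max(|x|,|y|,|x±y|/√2) = 5.82843 > 0.8 ⇒ ∉ W
candidate 4: n = (0, 1, -1, 1) → π⊥ ≈ (+0.00000, +2.41421); max(|x|,|y|,|x±y|/√2) = 2.41421 > 0.8 ⇒ ∉ W
candidate 5: n = (2, 1, -1, -2) → π⊥ ≈ (-0.12132, +0.29289); max(|x|,|y|,|x±y|/√2) = 0.29289 ≤ 0.8 ⇒ ∈ W
candidate 6: n = (1, 0, -1, -1) → π⊥ ≈ (+0.29289, +0.29289); max(|x|,|y|,|x±y|/√2) = 0.41421 ≤ 0.8 ⇒ ∈ W
candidate 7: n = (0, -1, 0, 1) → π⊥ ≈ (+1.41421, +0.00000); max(|x|,|y|,|x±y|/√2) = 1.41421 > 0.8 ⇒ ∉ W

1, 5, 6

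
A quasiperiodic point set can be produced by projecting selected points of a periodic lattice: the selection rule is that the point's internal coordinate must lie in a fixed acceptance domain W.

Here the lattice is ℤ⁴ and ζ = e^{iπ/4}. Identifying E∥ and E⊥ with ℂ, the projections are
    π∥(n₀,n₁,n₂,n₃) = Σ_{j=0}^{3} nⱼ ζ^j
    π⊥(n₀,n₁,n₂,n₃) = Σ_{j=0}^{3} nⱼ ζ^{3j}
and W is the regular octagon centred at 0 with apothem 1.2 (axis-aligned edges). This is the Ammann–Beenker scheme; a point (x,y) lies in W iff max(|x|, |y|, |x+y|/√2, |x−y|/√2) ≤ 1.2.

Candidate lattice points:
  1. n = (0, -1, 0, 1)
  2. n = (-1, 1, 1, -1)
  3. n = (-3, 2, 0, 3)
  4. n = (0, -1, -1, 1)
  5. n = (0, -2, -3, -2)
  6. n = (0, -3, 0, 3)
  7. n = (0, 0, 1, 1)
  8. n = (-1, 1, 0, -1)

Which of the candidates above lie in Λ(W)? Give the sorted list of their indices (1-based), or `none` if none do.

5, 7

With ζ = e^{iπ/4} the internal vectors are ζ^0,ζ^3,ζ^6,ζ^9.
#1 (0, -1, 0, 1): internal (1.414214, 0.000000); octagon support 1.414214 vs apothem 1.2 → ∉ W
#2 (-1, 1, 1, -1): internal (-2.414214, -1.000000); octagon support 2.414214 vs apothem 1.2 → ∉ W
#3 (-3, 2, 0, 3): internal (-2.292893, 3.535534); octagon support 4.121320 vs apothem 1.2 → ∉ W
#4 (0, -1, -1, 1): internal (1.414214, 1.000000); octagon support 1.707107 vs apothem 1.2 → ∉ W
#5 (0, -2, -3, -2): internal (0.000000, 0.171573); octagon support 0.171573 vs apothem 1.2 → ∈ W
#6 (0, -3, 0, 3): internal (4.242641, 0.000000); octagon support 4.242641 vs apothem 1.2 → ∉ W
#7 (0, 0, 1, 1): internal (0.707107, -0.292893); octagon support 0.707107 vs apothem 1.2 → ∈ W
#8 (-1, 1, 0, -1): internal (-2.414214, 0.000000); octagon support 2.414214 vs apothem 1.2 → ∉ W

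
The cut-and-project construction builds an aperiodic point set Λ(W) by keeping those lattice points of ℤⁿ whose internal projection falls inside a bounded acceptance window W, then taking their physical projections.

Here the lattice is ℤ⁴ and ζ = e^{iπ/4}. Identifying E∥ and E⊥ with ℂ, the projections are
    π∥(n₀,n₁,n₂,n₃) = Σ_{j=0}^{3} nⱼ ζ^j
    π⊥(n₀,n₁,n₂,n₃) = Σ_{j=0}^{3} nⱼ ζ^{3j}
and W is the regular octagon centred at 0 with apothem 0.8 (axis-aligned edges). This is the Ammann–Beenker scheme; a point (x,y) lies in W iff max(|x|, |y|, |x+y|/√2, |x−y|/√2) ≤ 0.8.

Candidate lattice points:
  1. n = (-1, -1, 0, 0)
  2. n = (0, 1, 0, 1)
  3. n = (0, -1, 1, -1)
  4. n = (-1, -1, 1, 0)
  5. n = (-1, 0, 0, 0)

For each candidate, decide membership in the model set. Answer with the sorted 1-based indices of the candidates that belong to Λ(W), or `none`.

1

Internal map: ζ^{3j} for j=0..3 gives (1,0), (−√2/2,√2/2), (0,−1), (√2/2,√2/2).
#1 (-1, -1, 0, 0): internal (-0.2929, -0.7071); octagon support 0.7071 vs apothem 0.8 → ∈ W
#2 (0, 1, 0, 1): internal (0.0000, 1.4142); octagon support 1.4142 vs apothem 0.8 → ∉ W
#3 (0, -1, 1, -1): internal (0.0000, -2.4142); octagon support 2.4142 vs apothem 0.8 → ∉ W
#4 (-1, -1, 1, 0): internal (-0.2929, -1.7071); octagon support 1.7071 vs apothem 0.8 → ∉ W
#5 (-1, 0, 0, 0): internal (-1.0000, 0.0000); octagon support 1.0000 vs apothem 0.8 → ∉ W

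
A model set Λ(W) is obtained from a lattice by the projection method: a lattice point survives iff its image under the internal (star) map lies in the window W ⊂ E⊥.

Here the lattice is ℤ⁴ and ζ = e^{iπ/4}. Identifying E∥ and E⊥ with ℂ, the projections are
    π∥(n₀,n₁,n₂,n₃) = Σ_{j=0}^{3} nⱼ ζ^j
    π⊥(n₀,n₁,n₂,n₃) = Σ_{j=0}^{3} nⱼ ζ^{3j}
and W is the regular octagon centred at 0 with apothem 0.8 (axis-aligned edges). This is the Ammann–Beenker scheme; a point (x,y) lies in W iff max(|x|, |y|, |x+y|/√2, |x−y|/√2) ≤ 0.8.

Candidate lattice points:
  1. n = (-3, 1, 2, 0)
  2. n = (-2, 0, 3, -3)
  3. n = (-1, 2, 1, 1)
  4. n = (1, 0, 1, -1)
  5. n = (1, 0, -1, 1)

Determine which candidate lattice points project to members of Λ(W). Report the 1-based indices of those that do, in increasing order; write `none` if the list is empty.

π⊥(n) = n₀ + n₁ζ³ + n₂ζ⁶ + n₃ζ⁹ where ζ = e^{iπ/4}.
candidate 1: n = (-3, 1, 2, 0) → π⊥ ≈ (-3.7071, -1.2929); max(|x|,|y|,|x±y|/√2) = 3.7071 > 0.8 ⇒ ∉ W
candidate 2: n = (-2, 0, 3, -3) → π⊥ ≈ (-4.1213, -5.1213); max(|x|,|y|,|x±y|/√2) = 6.5355 > 0.8 ⇒ ∉ W
candidate 3: n = (-1, 2, 1, 1) → π⊥ ≈ (-1.7071, +1.1213); max(|x|,|y|,|x±y|/√2) = 2.0000 > 0.8 ⇒ ∉ W
candidate 4: n = (1, 0, 1, -1) → π⊥ ≈ (+0.2929, -1.7071); max(|x|,|y|,|x±y|/√2) = 1.7071 > 0.8 ⇒ ∉ W
candidate 5: n = (1, 0, -1, 1) → π⊥ ≈ (+1.7071, +1.7071); max(|x|,|y|,|x±y|/√2) = 2.4142 > 0.8 ⇒ ∉ W

none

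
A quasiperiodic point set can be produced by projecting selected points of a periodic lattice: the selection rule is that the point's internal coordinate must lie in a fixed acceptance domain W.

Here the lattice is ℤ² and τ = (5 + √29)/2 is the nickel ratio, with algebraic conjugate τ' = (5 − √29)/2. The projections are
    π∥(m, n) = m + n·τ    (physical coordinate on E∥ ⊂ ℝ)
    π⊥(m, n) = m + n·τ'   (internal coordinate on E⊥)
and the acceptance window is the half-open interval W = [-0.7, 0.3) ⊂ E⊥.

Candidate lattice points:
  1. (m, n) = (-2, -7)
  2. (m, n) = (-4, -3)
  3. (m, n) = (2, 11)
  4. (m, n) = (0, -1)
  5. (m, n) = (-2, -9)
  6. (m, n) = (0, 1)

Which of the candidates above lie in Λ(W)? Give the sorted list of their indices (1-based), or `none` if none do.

Numerically τ ≈ 5.1926 and τ' = −1/τ ≈ -0.1926.
[1] lift (-2,-7): star map gives -0.6519; window check -0.7 ≤ -0.6519 < 0.3 is true → IN Λ
[2] lift (-4,-3): star map gives -3.4223; window check -0.7 ≤ -3.4223 < 0.3 is false → out
[3] lift (2,11): star map gives -0.1184; window check -0.7 ≤ -0.1184 < 0.3 is true → IN Λ
[4] lift (0,-1): star map gives 0.1926; window check -0.7 ≤ 0.1926 < 0.3 is true → IN Λ
[5] lift (-2,-9): star map gives -0.2668; window check -0.7 ≤ -0.2668 < 0.3 is true → IN Λ
[6] lift (0,1): star map gives -0.1926; window check -0.7 ≤ -0.1926 < 0.3 is true → IN Λ

1, 3, 4, 5, 6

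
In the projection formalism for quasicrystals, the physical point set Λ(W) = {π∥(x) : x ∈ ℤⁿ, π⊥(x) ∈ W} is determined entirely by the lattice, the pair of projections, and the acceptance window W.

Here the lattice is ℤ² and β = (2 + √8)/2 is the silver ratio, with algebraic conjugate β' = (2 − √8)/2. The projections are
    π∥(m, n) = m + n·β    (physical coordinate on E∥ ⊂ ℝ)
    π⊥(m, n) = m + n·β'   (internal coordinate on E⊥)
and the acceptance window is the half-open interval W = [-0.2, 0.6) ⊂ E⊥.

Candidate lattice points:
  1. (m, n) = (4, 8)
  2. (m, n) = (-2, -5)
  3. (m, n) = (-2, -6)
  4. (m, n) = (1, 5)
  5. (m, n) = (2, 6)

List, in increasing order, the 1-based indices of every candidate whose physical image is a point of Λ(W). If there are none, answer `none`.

β' = (2−√8)/2 ≈ -0.4142.
candidate 1: (m,n)=(4,8) → π∥ = 4+8·β ≈ 23.3137, π⊥ = 4+8·β' ≈ 0.6863 ∉ [-0.2, 0.6) ⇒ out
candidate 2: (m,n)=(-2,-5) → π∥ = -2-5·β ≈ -14.0711, π⊥ = -2-5·β' ≈ 0.0711 ∈ [-0.2, 0.6) ⇒ IN Λ
candidate 3: (m,n)=(-2,-6) → π∥ = -2-6·β ≈ -16.4853, π⊥ = -2-6·β' ≈ 0.4853 ∈ [-0.2, 0.6) ⇒ IN Λ
candidate 4: (m,n)=(1,5) → π∥ = 1+5·β ≈ 13.0711, π⊥ = 1+5·β' ≈ -1.0711 ∉ [-0.2, 0.6) ⇒ out
candidate 5: (m,n)=(2,6) → π∥ = 2+6·β ≈ 16.4853, π⊥ = 2+6·β' ≈ -0.4853 ∉ [-0.2, 0.6) ⇒ out

2, 3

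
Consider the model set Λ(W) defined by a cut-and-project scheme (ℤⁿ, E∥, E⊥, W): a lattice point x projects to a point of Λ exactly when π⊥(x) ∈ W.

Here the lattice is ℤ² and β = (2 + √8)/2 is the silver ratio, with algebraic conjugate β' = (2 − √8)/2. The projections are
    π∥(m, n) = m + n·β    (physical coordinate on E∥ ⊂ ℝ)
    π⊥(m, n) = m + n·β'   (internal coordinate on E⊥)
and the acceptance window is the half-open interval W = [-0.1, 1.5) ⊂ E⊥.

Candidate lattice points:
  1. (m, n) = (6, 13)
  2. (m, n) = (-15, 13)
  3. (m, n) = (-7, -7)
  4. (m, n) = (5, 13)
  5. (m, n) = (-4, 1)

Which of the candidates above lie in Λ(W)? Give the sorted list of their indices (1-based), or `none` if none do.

1

β' = (2−√8)/2 ≈ -0.41421.
[1] lift (6,13): star map gives 0.61522; window check -0.1 ≤ 0.61522 < 1.5 is true → IN Λ
[2] lift (-15,13): star map gives -20.38478; window check -0.1 ≤ -20.38478 < 1.5 is false → out
[3] lift (-7,-7): star map gives -4.10051; window check -0.1 ≤ -4.10051 < 1.5 is false → out
[4] lift (5,13): star map gives -0.38478; window check -0.1 ≤ -0.38478 < 1.5 is false → out
[5] lift (-4,1): star map gives -4.41421; window check -0.1 ≤ -4.41421 < 1.5 is false → out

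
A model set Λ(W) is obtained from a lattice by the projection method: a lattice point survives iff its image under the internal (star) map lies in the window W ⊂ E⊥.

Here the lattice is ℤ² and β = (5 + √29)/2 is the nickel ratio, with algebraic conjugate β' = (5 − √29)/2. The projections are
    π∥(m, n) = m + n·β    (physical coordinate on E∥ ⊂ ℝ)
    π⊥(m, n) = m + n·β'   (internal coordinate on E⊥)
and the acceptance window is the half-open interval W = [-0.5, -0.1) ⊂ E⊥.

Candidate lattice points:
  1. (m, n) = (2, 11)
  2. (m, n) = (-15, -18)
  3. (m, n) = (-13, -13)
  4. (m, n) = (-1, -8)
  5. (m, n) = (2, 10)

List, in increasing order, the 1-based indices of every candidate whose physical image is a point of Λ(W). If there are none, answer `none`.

Compute β' = (5−√29)/2 = -0.192582, so π⊥(m,n) = m -0.192582·n.
candidate 1: (m,n)=(2,11) → π∥ = 2+11·β ≈ 59.118406, π⊥ = 2+11·β' ≈ -0.118406 ∈ [-0.5, -0.1) ⇒ IN Λ
candidate 2: (m,n)=(-15,-18) → π∥ = -15-18·β ≈ -108.466483, π⊥ = -15-18·β' ≈ -11.533517 ∉ [-0.5, -0.1) ⇒ out
candidate 3: (m,n)=(-13,-13) → π∥ = -13-13·β ≈ -80.503571, π⊥ = -13-13·β' ≈ -10.496429 ∉ [-0.5, -0.1) ⇒ out
candidate 4: (m,n)=(-1,-8) → π∥ = -1-8·β ≈ -42.540659, π⊥ = -1-8·β' ≈ 0.540659 ∉ [-0.5, -0.1) ⇒ out
candidate 5: (m,n)=(2,10) → π∥ = 2+10·β ≈ 53.925824, π⊥ = 2+10·β' ≈ 0.074176 ∉ [-0.5, -0.1) ⇒ out

1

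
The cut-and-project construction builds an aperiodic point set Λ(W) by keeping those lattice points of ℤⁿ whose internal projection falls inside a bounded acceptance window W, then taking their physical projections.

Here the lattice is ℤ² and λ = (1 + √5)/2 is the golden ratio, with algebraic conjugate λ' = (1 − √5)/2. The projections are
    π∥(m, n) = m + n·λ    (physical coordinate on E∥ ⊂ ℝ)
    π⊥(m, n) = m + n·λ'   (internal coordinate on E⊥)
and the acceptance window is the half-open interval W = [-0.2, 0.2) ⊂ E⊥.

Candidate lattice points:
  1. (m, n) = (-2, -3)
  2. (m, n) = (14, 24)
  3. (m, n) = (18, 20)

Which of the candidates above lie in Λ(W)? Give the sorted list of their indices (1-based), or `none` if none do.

1

λ' = (1−√5)/2 ≈ -0.61803.
[1] lift (-2,-3): star map gives -0.14590; window check -0.2 ≤ -0.14590 < 0.2 is true → IN Λ
[2] lift (14,24): star map gives -0.83282; window check -0.2 ≤ -0.83282 < 0.2 is false → out
[3] lift (18,20): star map gives 5.63932; window check -0.2 ≤ 5.63932 < 0.2 is false → out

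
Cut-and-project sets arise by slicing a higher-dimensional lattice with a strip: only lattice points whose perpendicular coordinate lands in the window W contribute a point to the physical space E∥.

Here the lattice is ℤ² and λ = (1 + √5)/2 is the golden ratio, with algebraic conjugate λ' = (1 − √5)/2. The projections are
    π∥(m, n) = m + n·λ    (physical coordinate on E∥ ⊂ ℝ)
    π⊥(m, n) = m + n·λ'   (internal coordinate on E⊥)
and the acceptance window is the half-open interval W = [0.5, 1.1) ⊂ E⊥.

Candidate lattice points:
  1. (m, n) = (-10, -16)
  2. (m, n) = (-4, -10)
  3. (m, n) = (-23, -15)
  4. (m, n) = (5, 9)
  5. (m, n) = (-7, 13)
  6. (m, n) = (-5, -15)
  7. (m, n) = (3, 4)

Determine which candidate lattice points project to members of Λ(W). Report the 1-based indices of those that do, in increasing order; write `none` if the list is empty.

Numerically λ ≈ 1.618034 and λ' = −1/λ ≈ -0.618034.
[1] lift (-10,-16): star map gives -0.111456; window check 0.5 ≤ -0.111456 < 1.1 is false → out
[2] lift (-4,-10): star map gives 2.180340; window check 0.5 ≤ 2.180340 < 1.1 is false → out
[3] lift (-23,-15): star map gives -13.729490; window check 0.5 ≤ -13.729490 < 1.1 is false → out
[4] lift (5,9): star map gives -0.562306; window check 0.5 ≤ -0.562306 < 1.1 is false → out
[5] lift (-7,13): star map gives -15.034442; window check 0.5 ≤ -15.034442 < 1.1 is false → out
[6] lift (-5,-15): star map gives 4.270510; window check 0.5 ≤ 4.270510 < 1.1 is false → out
[7] lift (3,4): star map gives 0.527864; window check 0.5 ≤ 0.527864 < 1.1 is true → IN Λ

7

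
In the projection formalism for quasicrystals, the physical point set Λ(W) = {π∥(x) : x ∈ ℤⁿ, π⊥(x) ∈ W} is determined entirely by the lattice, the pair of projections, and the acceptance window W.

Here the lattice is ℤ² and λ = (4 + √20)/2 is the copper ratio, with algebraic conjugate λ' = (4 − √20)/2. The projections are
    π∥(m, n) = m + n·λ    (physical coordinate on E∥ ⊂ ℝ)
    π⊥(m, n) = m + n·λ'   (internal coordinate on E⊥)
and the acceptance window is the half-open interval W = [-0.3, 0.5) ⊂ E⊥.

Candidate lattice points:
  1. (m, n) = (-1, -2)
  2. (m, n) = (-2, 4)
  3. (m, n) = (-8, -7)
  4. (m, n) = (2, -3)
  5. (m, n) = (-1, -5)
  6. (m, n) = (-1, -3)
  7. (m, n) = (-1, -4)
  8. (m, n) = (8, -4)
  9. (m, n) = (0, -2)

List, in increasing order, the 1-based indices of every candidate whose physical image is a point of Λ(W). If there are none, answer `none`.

5, 6, 7, 9

λ' = (4−√20)/2 ≈ -0.23607.
candidate 1: (m,n)=(-1,-2) → π∥ = -1-2·λ ≈ -9.47214, π⊥ = -1-2·λ' ≈ -0.52786 ∉ [-0.3, 0.5) ⇒ out
candidate 2: (m,n)=(-2,4) → π∥ = -2+4·λ ≈ 14.94427, π⊥ = -2+4·λ' ≈ -2.94427 ∉ [-0.3, 0.5) ⇒ out
candidate 3: (m,n)=(-8,-7) → π∥ = -8-7·λ ≈ -37.65248, π⊥ = -8-7·λ' ≈ -6.34752 ∉ [-0.3, 0.5) ⇒ out
candidate 4: (m,n)=(2,-3) → π∥ = 2-3·λ ≈ -10.70820, π⊥ = 2-3·λ' ≈ 2.70820 ∉ [-0.3, 0.5) ⇒ out
candidate 5: (m,n)=(-1,-5) → π∥ = -1-5·λ ≈ -22.18034, π⊥ = -1-5·λ' ≈ 0.18034 ∈ [-0.3, 0.5) ⇒ IN Λ
candidate 6: (m,n)=(-1,-3) → π∥ = -1-3·λ ≈ -13.70820, π⊥ = -1-3·λ' ≈ -0.29180 ∈ [-0.3, 0.5) ⇒ IN Λ
candidate 7: (m,n)=(-1,-4) → π∥ = -1-4·λ ≈ -17.94427, π⊥ = -1-4·λ' ≈ -0.05573 ∈ [-0.3, 0.5) ⇒ IN Λ
candidate 8: (m,n)=(8,-4) → π∥ = 8-4·λ ≈ -8.94427, π⊥ = 8-4·λ' ≈ 8.94427 ∉ [-0.3, 0.5) ⇒ out
candidate 9: (m,n)=(0,-2) → π∥ = 0-2·λ ≈ -8.47214, π⊥ = 0-2·λ' ≈ 0.47214 ∈ [-0.3, 0.5) ⇒ IN Λ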